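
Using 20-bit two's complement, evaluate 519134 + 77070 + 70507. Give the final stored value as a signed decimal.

-381865

519134 + 77070 = 596204 → wraps to -452372 (10010001100011101100)
-452372 + 70507 = -381865 (10100010110001010111)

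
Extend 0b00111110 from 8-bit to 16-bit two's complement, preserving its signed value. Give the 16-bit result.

0000000000111110

MSB of 00111110 is 0; replicate it into the new high bits.
00000000|00111110 → 0000000000111110 (still 62).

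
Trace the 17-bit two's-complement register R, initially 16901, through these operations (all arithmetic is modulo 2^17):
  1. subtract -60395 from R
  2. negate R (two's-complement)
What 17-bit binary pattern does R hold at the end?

Start: R = 16901 = 00100001000000101.
R = 16901 − (-60395) = 77296; wraps to -53776 = 10010110111110000
R = −(-53776) = 53776 = 01101001000010000

01101001000010000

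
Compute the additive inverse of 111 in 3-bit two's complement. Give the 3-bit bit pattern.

001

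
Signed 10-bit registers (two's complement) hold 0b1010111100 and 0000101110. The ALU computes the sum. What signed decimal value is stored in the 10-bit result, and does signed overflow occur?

-278; no overflow

0b1010111100 → 1010111100 = -324 (signed)
0000101110 = 46 (signed)
  1010111100
+ 0000101110
= 1011101010
Result 1011101010: MSB = 1 → 746 − 1024 = -278.
Addends have opposite signs, so signed overflow cannot occur.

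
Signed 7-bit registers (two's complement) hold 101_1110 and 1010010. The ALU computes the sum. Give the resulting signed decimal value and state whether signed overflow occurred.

48; overflow

101_1110 → 1011110 = -34 (signed)
1010010 = -46 (signed)
  1011110
+ 1010010
= 0110000  (discard carry-out 1)
Result 0110000: MSB = 0 → value 48.
Both addends are negative but the stored result is non-negative: signed overflow. The true value -34 + (-46) = -80 lies outside [-64, 63].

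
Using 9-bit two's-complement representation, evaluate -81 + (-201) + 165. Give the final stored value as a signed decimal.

-117

-81 + (-201) = -282 → wraps to 230 (011100110)
230 + 165 = 395 → wraps to -117 (110001011)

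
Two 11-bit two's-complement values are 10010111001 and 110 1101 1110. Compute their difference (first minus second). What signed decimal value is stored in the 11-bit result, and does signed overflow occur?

-549; no overflow

10010111001 = -839 (signed)
110 1101 1110 → 11011011110 = -290 (signed)
Subtract via negate-and-add: invert 11011011110 + 1 = 00100100010 (i.e. 290).
  10010111001
+ 00100100010
= 10111011011
Result 10111011011: MSB = 1 → 1499 − 2048 = -549.
Addends (after negating the subtrahend) have opposite signs, so signed overflow cannot occur.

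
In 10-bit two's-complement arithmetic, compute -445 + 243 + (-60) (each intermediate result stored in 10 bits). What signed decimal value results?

-262

-445 + 243 = -202 (1100110110)
-202 + (-60) = -262 (1011111010)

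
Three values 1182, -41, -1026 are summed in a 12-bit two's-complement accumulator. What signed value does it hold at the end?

1182 + (-41) = 1141 (010001110101)
1141 + (-1026) = 115 (000001110011)

115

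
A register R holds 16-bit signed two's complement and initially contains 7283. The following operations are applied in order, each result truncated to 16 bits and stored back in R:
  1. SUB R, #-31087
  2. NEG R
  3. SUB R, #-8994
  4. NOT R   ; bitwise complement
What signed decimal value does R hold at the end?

Start: R = 7283 = 0001110001110011.
R = 7283 − (-31087) = 38370; wraps to -27166 = 1001010111100010
R = −(-27166) = 27166 = 0110101000011110
R = 27166 − (-8994) = 36160; wraps to -29376 = 1000110101000000
R = NOT 1000110101000000 = 0111001010111111 = 29375

29375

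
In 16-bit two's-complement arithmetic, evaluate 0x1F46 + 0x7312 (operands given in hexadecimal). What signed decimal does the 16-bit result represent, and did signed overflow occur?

-28072; overflow

0x1F46 = 0001111101000110 = 8006 (signed)
0x7312 = 0111001100010010 = 29458 (signed)
  0001111101000110
+ 0111001100010010
= 1001001001011000
Result 1001001001011000: MSB = 1 → 37464 − 65536 = -28072.
Both addends are non-negative but the stored result is negative: signed overflow. The true value 8006 + 29458 = 37464 lies outside [-32768, 32767].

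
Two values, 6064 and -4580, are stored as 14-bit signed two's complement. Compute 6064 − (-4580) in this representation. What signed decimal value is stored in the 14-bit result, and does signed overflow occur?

6064 → 01011110110000
-4580 → 10111000011100
Subtract via negate-and-add: invert 10111000011100 + 1 = 01000111100100 (i.e. 4580).
  01011110110000
+ 01000111100100
= 10100110010100
Result 10100110010100: MSB = 1 → 10644 − 16384 = -5740.
Both addends (after negating the subtrahend) are non-negative but the stored result is negative: signed overflow. The true value 6064 − (-4580) = 10644 lies outside [-8192, 8191].

-5740; overflow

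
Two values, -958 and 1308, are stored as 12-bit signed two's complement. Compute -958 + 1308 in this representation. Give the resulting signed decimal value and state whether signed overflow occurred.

-958 → 110001000010
1308 → 010100011100
  110001000010
+ 010100011100
= 000101011110  (discard carry-out 1)
Result 000101011110: MSB = 0 → value 350.
Addends have opposite signs, so signed overflow cannot occur.

350; no overflow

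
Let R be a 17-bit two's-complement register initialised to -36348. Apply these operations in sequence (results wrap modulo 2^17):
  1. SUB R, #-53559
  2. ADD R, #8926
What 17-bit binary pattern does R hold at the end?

00110011000011001

Start: R = -36348 = 10111001000000100.
R = -36348 − (-53559) = 17211 = 00100001100111011
R = 17211 + 8926 = 26137 = 00110011000011001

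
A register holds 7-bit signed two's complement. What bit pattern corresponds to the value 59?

59 is non-negative, so write it directly in 7 bits: 0111011.

0111011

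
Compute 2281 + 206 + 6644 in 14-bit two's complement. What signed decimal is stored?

2281 + 206 = 2487 (00100110110111)
2487 + 6644 = 9131 → wraps to -7253 (10001110101011)

-7253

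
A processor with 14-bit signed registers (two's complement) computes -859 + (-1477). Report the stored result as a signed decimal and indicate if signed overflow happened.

-859 → 11110010100101
-1477 → 11101000111011
  11110010100101
+ 11101000111011
= 11011011100000  (discard carry-out 1)
Result 11011011100000: MSB = 1 → 14048 − 16384 = -2336.
Both addends are negative and so is the stored result: no signed overflow.

-2336; no overflow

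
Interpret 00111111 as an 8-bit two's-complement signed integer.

63

MSB is 0, so the value is non-negative: 00111111 = 63.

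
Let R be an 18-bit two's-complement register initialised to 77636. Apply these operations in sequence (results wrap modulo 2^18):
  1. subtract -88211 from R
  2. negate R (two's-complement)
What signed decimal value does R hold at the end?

Start: R = 77636 = 010010111101000100.
R = 77636 − (-88211) = 165847; wraps to -96297 = 101000011111010111
R = −(-96297) = 96297 = 010111100000101001

96297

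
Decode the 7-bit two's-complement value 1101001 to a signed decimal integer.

MSB is 1, so the value is negative.
Invert: 0010110. Add 1: 0010111 = 23. So the value is −23.

-23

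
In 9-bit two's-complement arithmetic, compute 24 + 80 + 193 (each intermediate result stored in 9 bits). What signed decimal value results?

24 + 80 = 104 (001101000)
104 + 193 = 297 → wraps to -215 (100101001)

-215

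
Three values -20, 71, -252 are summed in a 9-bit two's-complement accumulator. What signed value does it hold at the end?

-201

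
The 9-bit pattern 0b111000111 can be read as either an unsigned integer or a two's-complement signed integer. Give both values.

Unsigned: 111000111 = 455.
Signed: MSB=1 → 455 − 512 = -57.

unsigned = 455, signed = -57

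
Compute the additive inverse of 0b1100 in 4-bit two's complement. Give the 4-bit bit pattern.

0100

Invert: 0011. Add 1: 0100.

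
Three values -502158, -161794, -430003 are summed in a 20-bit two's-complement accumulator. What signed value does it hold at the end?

-45379

-502158 + (-161794) = -663952 → wraps to 384624 (01011101111001110000)
384624 + (-430003) = -45379 (11110100111010111101)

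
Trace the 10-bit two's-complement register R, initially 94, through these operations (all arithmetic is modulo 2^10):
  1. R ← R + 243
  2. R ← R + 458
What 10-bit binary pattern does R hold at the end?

1100011011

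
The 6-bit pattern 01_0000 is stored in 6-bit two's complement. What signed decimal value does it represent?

16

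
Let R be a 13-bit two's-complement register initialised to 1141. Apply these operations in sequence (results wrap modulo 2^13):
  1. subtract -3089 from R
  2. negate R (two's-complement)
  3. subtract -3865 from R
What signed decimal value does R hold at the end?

-365

Start: R = 1141 = 0010001110101.
R = 1141 − (-3089) = 4230; wraps to -3962 = 1000010000110
R = −(-3962) = 3962 = 0111101111010
R = 3962 − (-3865) = 7827; wraps to -365 = 1111010010011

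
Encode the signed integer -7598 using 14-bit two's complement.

|-7598| = 7598 = 01110110101110 in 14 bits.
Invert the bits: 10001001010001. Add 1: 10001001010010.

10001001010010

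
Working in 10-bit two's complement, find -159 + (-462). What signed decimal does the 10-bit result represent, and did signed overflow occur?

403; overflow

-159 → 1101100001
-462 → 1000110010
  1101100001
+ 1000110010
= 0110010011  (discard carry-out 1)
Result 0110010011: MSB = 0 → value 403.
Both addends are negative but the stored result is non-negative: signed overflow. The true value -159 + (-462) = -621 lies outside [-512, 511].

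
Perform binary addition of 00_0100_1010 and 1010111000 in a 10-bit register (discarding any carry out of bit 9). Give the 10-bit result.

  0001001010
+ 1010111000
= 1100000010

1100000010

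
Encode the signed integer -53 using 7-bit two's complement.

1001011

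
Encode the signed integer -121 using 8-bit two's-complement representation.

10000111

|-121| = 121 = 01111001 in 8 bits.
Invert the bits: 10000110. Add 1: 10000111.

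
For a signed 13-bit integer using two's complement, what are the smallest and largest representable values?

Minimum: −2^12 = -4096.
Maximum: 2^12 − 1 = 4095.

min = -4096, max = 4095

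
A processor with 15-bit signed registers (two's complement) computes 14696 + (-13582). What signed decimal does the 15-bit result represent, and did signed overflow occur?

14696 → 011100101101000
-13582 → 100101011110010
  011100101101000
+ 100101011110010
= 000010001011010  (discard carry-out 1)
Result 000010001011010: MSB = 0 → value 1114.
Addends have opposite signs, so signed overflow cannot occur.

1114; no overflow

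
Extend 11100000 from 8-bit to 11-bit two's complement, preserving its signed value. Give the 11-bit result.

MSB of 11100000 is 1; replicate it into the new high bits.
111|11100000 → 11111100000 (still -32).

11111100000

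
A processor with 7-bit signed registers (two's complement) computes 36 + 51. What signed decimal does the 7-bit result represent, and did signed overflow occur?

36 → 0100100
51 → 0110011
  0100100
+ 0110011
= 1010111
Result 1010111: MSB = 1 → 87 − 128 = -41.
Both addends are non-negative but the stored result is negative: signed overflow. The true value 36 + 51 = 87 lies outside [-64, 63].

-41; overflow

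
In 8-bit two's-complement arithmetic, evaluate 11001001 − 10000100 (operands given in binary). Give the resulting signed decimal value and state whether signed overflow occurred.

11001001 = -55 (signed)
10000100 = -124 (signed)
Subtract via negate-and-add: invert 10000100 + 1 = 01111100 (i.e. 124).
  11001001
+ 01111100
= 01000101  (discard carry-out 1)
Result 01000101: MSB = 0 → value 69.
Addends (after negating the subtrahend) have opposite signs, so signed overflow cannot occur.

69; no overflow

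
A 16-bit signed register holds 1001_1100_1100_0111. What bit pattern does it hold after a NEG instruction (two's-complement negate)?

Invert: 0110001100111000. Add 1: 0110001100111001.
Check: 1001110011000111 = -25401, 0110001100111001 = 25401.

0110001100111001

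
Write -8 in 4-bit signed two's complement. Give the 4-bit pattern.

1000

|-8| = 8 = 1000 in 4 bits.
Invert the bits: 0111. Add 1: 1000.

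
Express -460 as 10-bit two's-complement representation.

|-460| = 460 = 0111001100 in 10 bits.
Invert the bits: 1000110011. Add 1: 1000110100.
Check: 1000110100 reads as 564 − 1024 = -460.

1000110100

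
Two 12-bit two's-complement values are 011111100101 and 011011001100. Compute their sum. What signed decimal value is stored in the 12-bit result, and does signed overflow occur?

011111100101 = 2021 (signed)
011011001100 = 1740 (signed)
  011111100101
+ 011011001100
= 111010110001
Result 111010110001: MSB = 1 → 3761 − 4096 = -335.
Both addends are non-negative but the stored result is negative: signed overflow. The true value 2021 + 1740 = 3761 lies outside [-2048, 2047].

-335; overflow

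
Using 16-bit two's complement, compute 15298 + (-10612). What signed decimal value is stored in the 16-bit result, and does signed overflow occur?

15298 → 0011101111000010
-10612 → 1101011010001100
  0011101111000010
+ 1101011010001100
= 0001001001001110  (discard carry-out 1)
Result 0001001001001110: MSB = 0 → value 4686.
Addends have opposite signs, so signed overflow cannot occur.

4686; no overflow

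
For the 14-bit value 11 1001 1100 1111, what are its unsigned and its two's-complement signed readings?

unsigned = 14799, signed = -1585

Unsigned: 11100111001111 = 14799.
Signed: MSB=1 → 14799 − 16384 = -1585.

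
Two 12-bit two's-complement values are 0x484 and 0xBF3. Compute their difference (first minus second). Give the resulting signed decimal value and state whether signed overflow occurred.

0x484 = 010010000100 = 1156 (signed)
0xBF3 = 101111110011 = -1037 (signed)
Subtract via negate-and-add: invert 101111110011 + 1 = 010000001101 (i.e. 1037).
  010010000100
+ 010000001101
= 100010010001
Result 100010010001: MSB = 1 → 2193 − 4096 = -1903.
Both addends (after negating the subtrahend) are non-negative but the stored result is negative: signed overflow. The true value 1156 − (-1037) = 2193 lies outside [-2048, 2047].

-1903; overflow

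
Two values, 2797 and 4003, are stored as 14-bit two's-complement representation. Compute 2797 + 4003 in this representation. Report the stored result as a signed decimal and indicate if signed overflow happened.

2797 → 00101011101101
4003 → 00111110100011
  00101011101101
+ 00111110100011
= 01101010010000
Result 01101010010000: MSB = 0 → value 6800.
Both addends are non-negative and so is the stored result: no signed overflow.

6800; no overflow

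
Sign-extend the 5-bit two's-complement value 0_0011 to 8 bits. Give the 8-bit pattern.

00000011

MSB of 00011 is 0; replicate it into the new high bits.
000|00011 → 00000011 (still 3).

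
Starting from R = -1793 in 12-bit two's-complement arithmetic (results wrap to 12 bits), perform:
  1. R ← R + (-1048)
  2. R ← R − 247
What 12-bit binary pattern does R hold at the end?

Start: R = -1793 = 100011111111.
R = -1793 + (-1048) = -2841; wraps to 1255 = 010011100111
R = 1255 − 247 = 1008 = 001111110000

001111110000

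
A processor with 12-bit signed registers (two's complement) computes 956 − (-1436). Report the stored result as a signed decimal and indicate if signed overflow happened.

956 → 001110111100
-1436 → 101001100100
Subtract via negate-and-add: invert 101001100100 + 1 = 010110011100 (i.e. 1436).
  001110111100
+ 010110011100
= 100101011000
Result 100101011000: MSB = 1 → 2392 − 4096 = -1704.
Both addends (after negating the subtrahend) are non-negative but the stored result is negative: signed overflow. The true value 956 − (-1436) = 2392 lies outside [-2048, 2047].

-1704; overflow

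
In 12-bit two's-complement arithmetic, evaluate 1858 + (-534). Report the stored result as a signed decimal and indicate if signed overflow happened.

1324; no overflow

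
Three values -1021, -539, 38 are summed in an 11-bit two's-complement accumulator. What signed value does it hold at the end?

526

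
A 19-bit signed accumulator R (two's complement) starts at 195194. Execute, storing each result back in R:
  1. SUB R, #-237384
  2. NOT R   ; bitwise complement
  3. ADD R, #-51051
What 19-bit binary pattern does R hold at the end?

Start: R = 195194 = 0101111101001111010.
R = 195194 − (-237384) = 432578; wraps to -91710 = 1101001100111000010
R = NOT 1101001100111000010 = 0010110011000111101 = 91709
R = 91709 + (-51051) = 40658 = 0001001111011010010

0001001111011010010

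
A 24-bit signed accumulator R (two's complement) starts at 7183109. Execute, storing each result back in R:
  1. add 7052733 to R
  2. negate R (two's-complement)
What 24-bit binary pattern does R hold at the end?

Start: R = 7183109 = 011011011001101100000101.
R = 7183109 + 7052733 = 14235842; wraps to -2541374 = 110110010011100011000010
R = −(-2541374) = 2541374 = 001001101100011100111110

001001101100011100111110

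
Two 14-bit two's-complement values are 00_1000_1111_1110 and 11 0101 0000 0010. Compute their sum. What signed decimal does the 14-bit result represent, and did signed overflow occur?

-512; no overflow

00_1000_1111_1110 → 00100011111110 = 2302 (signed)
11 0101 0000 0010 → 11010100000010 = -2814 (signed)
  00100011111110
+ 11010100000010
= 11111000000000
Result 11111000000000: MSB = 1 → 15872 − 16384 = -512.
Addends have opposite signs, so signed overflow cannot occur.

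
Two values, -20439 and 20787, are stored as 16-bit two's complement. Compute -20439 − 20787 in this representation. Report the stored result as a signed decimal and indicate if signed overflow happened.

24310; overflow

-20439 → 1011000000101001
20787 → 0101000100110011
Subtract via negate-and-add: invert 0101000100110011 + 1 = 1010111011001101 (i.e. -20787).
  1011000000101001
+ 1010111011001101
= 0101111011110110  (discard carry-out 1)
Result 0101111011110110: MSB = 0 → value 24310.
Both addends (after negating the subtrahend) are negative but the stored result is non-negative: signed overflow. The true value -20439 − 20787 = -41226 lies outside [-32768, 32767].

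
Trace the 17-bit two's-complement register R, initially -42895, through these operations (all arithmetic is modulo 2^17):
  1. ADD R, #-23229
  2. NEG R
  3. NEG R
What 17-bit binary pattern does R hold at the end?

01111110110110100

Start: R = -42895 = 10101100001110001.
R = -42895 + (-23229) = -66124; wraps to 64948 = 01111110110110100
R = −(64948) = -64948 = 10000001001001100
R = −(-64948) = 64948 = 01111110110110100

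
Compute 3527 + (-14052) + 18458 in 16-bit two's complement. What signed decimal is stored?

7933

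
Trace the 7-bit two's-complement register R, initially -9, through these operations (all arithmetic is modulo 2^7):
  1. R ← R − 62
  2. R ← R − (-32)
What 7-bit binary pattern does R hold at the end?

1011001

Start: R = -9 = 1110111.
R = -9 − 62 = -71; wraps to 57 = 0111001
R = 57 − (-32) = 89; wraps to -39 = 1011001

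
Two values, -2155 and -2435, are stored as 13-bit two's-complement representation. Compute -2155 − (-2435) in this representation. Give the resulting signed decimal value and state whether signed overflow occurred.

280; no overflow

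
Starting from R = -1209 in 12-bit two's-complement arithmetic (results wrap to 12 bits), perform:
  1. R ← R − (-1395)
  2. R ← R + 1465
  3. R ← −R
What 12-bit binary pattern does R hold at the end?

Start: R = -1209 = 101101000111.
R = -1209 − (-1395) = 186 = 000010111010
R = 186 + 1465 = 1651 = 011001110011
R = −(1651) = -1651 = 100110001101

100110001101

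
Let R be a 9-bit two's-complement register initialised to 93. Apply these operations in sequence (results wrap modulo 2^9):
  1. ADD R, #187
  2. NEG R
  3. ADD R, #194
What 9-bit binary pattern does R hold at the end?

Start: R = 93 = 001011101.
R = 93 + 187 = 280; wraps to -232 = 100011000
R = −(-232) = 232 = 011101000
R = 232 + 194 = 426; wraps to -86 = 110101010

110101010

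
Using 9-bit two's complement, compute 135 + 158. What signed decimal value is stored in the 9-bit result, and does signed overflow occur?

-219; overflow

135 → 010000111
158 → 010011110
  010000111
+ 010011110
= 100100101
Result 100100101: MSB = 1 → 293 − 512 = -219.
Both addends are non-negative but the stored result is negative: signed overflow. The true value 135 + 158 = 293 lies outside [-256, 255].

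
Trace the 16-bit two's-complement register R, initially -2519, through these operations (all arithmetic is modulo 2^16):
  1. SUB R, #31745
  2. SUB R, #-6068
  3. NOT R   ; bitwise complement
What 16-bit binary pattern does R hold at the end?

0110111000100011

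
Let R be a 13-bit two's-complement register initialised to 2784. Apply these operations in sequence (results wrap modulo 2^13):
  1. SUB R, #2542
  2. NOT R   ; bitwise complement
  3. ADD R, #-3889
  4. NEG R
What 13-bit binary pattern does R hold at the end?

Start: R = 2784 = 0101011100000.
R = 2784 − 2542 = 242 = 0000011110010
R = NOT 0000011110010 = 1111100001101 = -243
R = -243 + (-3889) = -4132; wraps to 4060 = 0111111011100
R = −(4060) = -4060 = 1000000100100

1000000100100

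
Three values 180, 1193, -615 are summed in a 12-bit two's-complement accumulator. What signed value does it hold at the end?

758

180 + 1193 = 1373 (010101011101)
1373 + (-615) = 758 (001011110110)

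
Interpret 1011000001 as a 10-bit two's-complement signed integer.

-319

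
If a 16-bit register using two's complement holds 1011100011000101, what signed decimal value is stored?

-18235

MSB is 1, so the value is negative.
Invert: 0100011100111010. Add 1: 0100011100111011 = 18235. So the value is −18235.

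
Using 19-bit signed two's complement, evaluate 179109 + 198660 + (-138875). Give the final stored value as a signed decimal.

179109 + 198660 = 377769 → wraps to -146519 (1011100001110101001)
-146519 + (-138875) = -285394 → wraps to 238894 (0111010010100101110)

238894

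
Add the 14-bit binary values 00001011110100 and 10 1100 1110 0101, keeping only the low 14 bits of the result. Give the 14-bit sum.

  00001011110100
+ 10110011100101
= 10111111011001

10111111011001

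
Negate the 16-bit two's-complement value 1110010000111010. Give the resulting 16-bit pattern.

0001101111000110

Invert: 0001101111000101. Add 1: 0001101111000110.
Check: 1110010000111010 = -7110, 0001101111000110 = 7110.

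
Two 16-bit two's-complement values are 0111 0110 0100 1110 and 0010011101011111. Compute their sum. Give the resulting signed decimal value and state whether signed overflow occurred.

0111 0110 0100 1110 → 0111011001001110 = 30286 (signed)
0010011101011111 = 10079 (signed)
  0111011001001110
+ 0010011101011111
= 1001110110101101
Result 1001110110101101: MSB = 1 → 40365 − 65536 = -25171.
Both addends are non-negative but the stored result is negative: signed overflow. The true value 30286 + 10079 = 40365 lies outside [-32768, 32767].

-25171; overflow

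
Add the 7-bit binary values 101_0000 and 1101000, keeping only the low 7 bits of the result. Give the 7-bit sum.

0111000

  1010000
+ 1101000
= 0111000  (discard carry-out 1)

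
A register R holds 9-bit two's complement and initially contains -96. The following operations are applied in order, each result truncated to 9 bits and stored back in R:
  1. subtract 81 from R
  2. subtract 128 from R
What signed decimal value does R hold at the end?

Start: R = -96 = 110100000.
R = -96 − 81 = -177 = 101001111
R = -177 − 128 = -305; wraps to 207 = 011001111

207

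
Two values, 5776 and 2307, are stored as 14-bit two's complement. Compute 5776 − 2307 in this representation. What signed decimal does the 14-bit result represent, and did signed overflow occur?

5776 → 01011010010000
2307 → 00100100000011
Subtract via negate-and-add: invert 00100100000011 + 1 = 11011011111101 (i.e. -2307).
  01011010010000
+ 11011011111101
= 00110110001101  (discard carry-out 1)
Result 00110110001101: MSB = 0 → value 3469.
Addends (after negating the subtrahend) have opposite signs, so signed overflow cannot occur.

3469; no overflow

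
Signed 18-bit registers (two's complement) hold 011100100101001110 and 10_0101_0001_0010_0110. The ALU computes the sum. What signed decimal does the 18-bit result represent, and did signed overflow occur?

6772; no overflow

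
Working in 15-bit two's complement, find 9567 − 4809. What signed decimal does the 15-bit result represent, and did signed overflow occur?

4758; no overflow

9567 → 010010101011111
4809 → 001001011001001
Subtract via negate-and-add: invert 001001011001001 + 1 = 110110100110111 (i.e. -4809).
  010010101011111
+ 110110100110111
= 001001010010110  (discard carry-out 1)
Result 001001010010110: MSB = 0 → value 4758.
Addends (after negating the subtrahend) have opposite signs, so signed overflow cannot occur.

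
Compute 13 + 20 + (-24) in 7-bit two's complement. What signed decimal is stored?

13 + 20 = 33 (0100001)
33 + (-24) = 9 (0001001)

9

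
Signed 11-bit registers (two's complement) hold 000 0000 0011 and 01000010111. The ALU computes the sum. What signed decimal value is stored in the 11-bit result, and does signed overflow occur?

538; no overflow

000 0000 0011 → 00000000011 = 3 (signed)
01000010111 = 535 (signed)
  00000000011
+ 01000010111
= 01000011010
Result 01000011010: MSB = 0 → value 538.
Both addends are non-negative and so is the stored result: no signed overflow.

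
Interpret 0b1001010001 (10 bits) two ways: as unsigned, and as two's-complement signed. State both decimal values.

unsigned = 593, signed = -431

Unsigned: 1001010001 = 593.
Signed: MSB=1 → 593 − 1024 = -431.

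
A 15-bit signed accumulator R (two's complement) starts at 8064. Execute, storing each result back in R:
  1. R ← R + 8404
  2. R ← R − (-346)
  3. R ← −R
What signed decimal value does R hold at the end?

15954

Start: R = 8064 = 001111110000000.
R = 8064 + 8404 = 16468; wraps to -16300 = 100000001010100
R = -16300 − (-346) = -15954 = 100000110101110
R = −(-15954) = 15954 = 011111001010010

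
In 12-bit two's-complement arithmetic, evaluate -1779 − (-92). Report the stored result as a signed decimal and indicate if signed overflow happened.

-1779 → 100100001101
-92 → 111110100100
Subtract via negate-and-add: invert 111110100100 + 1 = 000001011100 (i.e. 92).
  100100001101
+ 000001011100
= 100101101001
Result 100101101001: MSB = 1 → 2409 − 4096 = -1687.
Addends (after negating the subtrahend) have opposite signs, so signed overflow cannot occur.

-1687; no overflow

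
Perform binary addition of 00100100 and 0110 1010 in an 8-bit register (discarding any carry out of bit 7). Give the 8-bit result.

  00100100
+ 01101010
= 10001110

10001110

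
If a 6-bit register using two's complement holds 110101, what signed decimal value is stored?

-11

MSB is 1, so the value is negative.
Unsigned reading: 53. Subtract 2^6 = 64: 53 − 64 = -11.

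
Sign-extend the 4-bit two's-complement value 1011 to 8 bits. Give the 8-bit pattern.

MSB of 1011 is 1; replicate it into the new high bits.
1111|1011 → 11111011 (still -5).

11111011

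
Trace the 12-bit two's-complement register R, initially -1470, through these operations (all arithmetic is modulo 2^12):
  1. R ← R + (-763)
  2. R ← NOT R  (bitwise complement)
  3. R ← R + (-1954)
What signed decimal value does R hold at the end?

278

Start: R = -1470 = 101001000010.
R = -1470 + (-763) = -2233; wraps to 1863 = 011101000111
R = NOT 011101000111 = 100010111000 = -1864
R = -1864 + (-1954) = -3818; wraps to 278 = 000100010110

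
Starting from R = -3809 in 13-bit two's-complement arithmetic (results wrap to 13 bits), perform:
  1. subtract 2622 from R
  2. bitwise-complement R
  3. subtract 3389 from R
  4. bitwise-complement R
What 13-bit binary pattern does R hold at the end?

1010000011110

Start: R = -3809 = 1000100011111.
R = -3809 − 2622 = -6431; wraps to 1761 = 0011011100001
R = NOT 0011011100001 = 1100100011110 = -1762
R = -1762 − 3389 = -5151; wraps to 3041 = 0101111100001
R = NOT 0101111100001 = 1010000011110 = -3042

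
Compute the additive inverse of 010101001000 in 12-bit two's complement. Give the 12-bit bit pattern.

Invert: 101010110111. Add 1: 101010111000.
Check: 010101001000 = 1352, 101010111000 = -1352.

101010111000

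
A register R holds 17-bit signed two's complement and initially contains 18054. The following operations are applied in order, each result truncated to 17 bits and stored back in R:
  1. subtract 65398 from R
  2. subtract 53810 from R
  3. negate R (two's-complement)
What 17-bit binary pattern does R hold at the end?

Start: R = 18054 = 00100011010000110.
R = 18054 − 65398 = -47344 = 10100011100010000
R = -47344 − 53810 = -101154; wraps to 29918 = 00111010011011110
R = −(29918) = -29918 = 11000101100100010

11000101100100010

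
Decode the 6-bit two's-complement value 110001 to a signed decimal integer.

MSB is 1, so the value is negative.
Unsigned reading: 49. Subtract 2^6 = 64: 49 − 64 = -15.

-15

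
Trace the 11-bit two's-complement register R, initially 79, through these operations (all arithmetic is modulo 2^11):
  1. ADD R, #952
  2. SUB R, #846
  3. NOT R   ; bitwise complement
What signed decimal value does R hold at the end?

-186

Start: R = 79 = 00001001111.
R = 79 + 952 = 1031; wraps to -1017 = 10000000111
R = -1017 − 846 = -1863; wraps to 185 = 00010111001
R = NOT 00010111001 = 11101000110 = -186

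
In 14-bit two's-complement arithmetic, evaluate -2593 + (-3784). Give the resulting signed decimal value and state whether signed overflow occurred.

-2593 → 11010111011111
-3784 → 11000100111000
  11010111011111
+ 11000100111000
= 10011100010111  (discard carry-out 1)
Result 10011100010111: MSB = 1 → 10007 − 16384 = -6377.
Both addends are negative and so is the stored result: no signed overflow.

-6377; no overflow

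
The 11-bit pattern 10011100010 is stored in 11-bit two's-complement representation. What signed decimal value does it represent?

MSB is 1, so the value is negative.
Invert: 01100011101. Add 1: 01100011110 = 798. So the value is −798.

-798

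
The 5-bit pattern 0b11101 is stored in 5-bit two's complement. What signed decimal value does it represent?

-3

MSB is 1, so the value is negative.
Invert: 00010. Add 1: 00011 = 3. So the value is −3.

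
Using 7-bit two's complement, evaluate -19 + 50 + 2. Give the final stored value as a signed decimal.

-19 + 50 = 31 (0011111)
31 + 2 = 33 (0100001)

33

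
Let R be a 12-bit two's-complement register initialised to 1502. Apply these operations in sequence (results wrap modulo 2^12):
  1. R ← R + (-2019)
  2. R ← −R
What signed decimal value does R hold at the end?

517

Start: R = 1502 = 010111011110.
R = 1502 + (-2019) = -517 = 110111111011
R = −(-517) = 517 = 001000000101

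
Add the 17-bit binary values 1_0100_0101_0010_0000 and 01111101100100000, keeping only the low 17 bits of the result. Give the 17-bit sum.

00100000001000000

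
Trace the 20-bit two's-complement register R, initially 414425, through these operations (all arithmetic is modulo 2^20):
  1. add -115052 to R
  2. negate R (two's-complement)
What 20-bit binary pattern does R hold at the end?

10110110111010010011

Start: R = 414425 = 01100101001011011001.
R = 414425 + (-115052) = 299373 = 01001001000101101101
R = −(299373) = -299373 = 10110110111010010011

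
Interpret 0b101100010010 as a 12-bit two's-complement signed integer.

MSB is 1, so the value is negative.
Unsigned reading: 2834. Subtract 2^12 = 4096: 2834 − 4096 = -1262.

-1262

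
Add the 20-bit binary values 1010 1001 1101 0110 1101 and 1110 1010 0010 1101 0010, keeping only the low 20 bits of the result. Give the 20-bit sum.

  10101001110101101101
+ 11101010001011010010
= 10010100000000111111  (discard carry-out 1)

10010100000000111111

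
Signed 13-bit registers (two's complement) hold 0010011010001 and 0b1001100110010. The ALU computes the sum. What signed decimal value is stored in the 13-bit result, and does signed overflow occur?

-2045; no overflow

0010011010001 = 1233 (signed)
0b1001100110010 → 1001100110010 = -3278 (signed)
  0010011010001
+ 1001100110010
= 1100000000011
Result 1100000000011: MSB = 1 → 6147 − 8192 = -2045.
Addends have opposite signs, so signed overflow cannot occur.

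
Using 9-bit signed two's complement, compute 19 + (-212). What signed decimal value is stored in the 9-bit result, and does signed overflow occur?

-193; no overflow

19 → 000010011
-212 → 100101100
  000010011
+ 100101100
= 100111111
Result 100111111: MSB = 1 → 319 − 512 = -193.
Addends have opposite signs, so signed overflow cannot occur.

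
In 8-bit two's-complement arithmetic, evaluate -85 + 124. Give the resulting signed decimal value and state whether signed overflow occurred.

39; no overflow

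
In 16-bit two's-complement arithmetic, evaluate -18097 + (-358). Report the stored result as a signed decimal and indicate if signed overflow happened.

-18455; no overflow

-18097 → 1011100101001111
-358 → 1111111010011010
  1011100101001111
+ 1111111010011010
= 1011011111101001  (discard carry-out 1)
Result 1011011111101001: MSB = 1 → 47081 − 65536 = -18455.
Both addends are negative and so is the stored result: no signed overflow.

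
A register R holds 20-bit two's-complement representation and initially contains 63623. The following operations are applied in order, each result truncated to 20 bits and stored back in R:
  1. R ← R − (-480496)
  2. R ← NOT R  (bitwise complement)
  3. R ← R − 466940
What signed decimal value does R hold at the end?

37516

Start: R = 63623 = 00001111100010000111.
R = 63623 − (-480496) = 544119; wraps to -504457 = 10000100110101110111
R = NOT 10000100110101110111 = 01111011001010001000 = 504456
R = 504456 − 466940 = 37516 = 00001001001010001100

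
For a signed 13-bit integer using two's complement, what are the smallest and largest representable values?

Minimum: −2^12 = -4096.
Maximum: 2^12 − 1 = 4095.

min = -4096, max = 4095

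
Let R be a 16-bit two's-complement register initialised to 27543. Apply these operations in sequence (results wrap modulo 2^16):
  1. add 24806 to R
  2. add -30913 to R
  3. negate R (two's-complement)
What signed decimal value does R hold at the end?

-21436

Start: R = 27543 = 0110101110010111.
R = 27543 + 24806 = 52349; wraps to -13187 = 1100110001111101
R = -13187 + (-30913) = -44100; wraps to 21436 = 0101001110111100
R = −(21436) = -21436 = 1010110001000100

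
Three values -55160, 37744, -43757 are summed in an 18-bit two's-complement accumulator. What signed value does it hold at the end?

-55160 + 37744 = -17416 (111011101111111000)
-17416 + (-43757) = -61173 (110001000100001011)

-61173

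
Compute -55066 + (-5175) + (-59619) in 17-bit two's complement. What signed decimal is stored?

-55066 + (-5175) = -60241 (10001010010101111)
-60241 + (-59619) = -119860 → wraps to 11212 (00010101111001100)

11212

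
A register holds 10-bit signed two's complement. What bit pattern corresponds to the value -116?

1110001100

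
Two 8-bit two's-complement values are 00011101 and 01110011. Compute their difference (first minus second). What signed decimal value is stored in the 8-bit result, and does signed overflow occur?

00011101 = 29 (signed)
01110011 = 115 (signed)
Subtract via negate-and-add: invert 01110011 + 1 = 10001101 (i.e. -115).
  00011101
+ 10001101
= 10101010
Result 10101010: MSB = 1 → 170 − 256 = -86.
Addends (after negating the subtrahend) have opposite signs, so signed overflow cannot occur.

-86; no overflow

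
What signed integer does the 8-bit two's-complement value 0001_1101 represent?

29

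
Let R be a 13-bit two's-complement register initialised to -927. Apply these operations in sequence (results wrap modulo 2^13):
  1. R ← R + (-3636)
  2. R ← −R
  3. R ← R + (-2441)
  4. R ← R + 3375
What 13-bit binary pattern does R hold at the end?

1010101111001

Start: R = -927 = 1110001100001.
R = -927 + (-3636) = -4563; wraps to 3629 = 0111000101101
R = −(3629) = -3629 = 1000111010011
R = -3629 + (-2441) = -6070; wraps to 2122 = 0100001001010
R = 2122 + 3375 = 5497; wraps to -2695 = 1010101111001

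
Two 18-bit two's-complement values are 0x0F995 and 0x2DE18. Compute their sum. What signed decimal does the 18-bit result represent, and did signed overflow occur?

-10323; no overflow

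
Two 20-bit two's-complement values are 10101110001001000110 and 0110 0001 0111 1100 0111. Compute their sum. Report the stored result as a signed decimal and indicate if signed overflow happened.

64013; no overflow

10101110001001000110 = -335290 (signed)
0110 0001 0111 1100 0111 → 01100001011111000111 = 399303 (signed)
  10101110001001000110
+ 01100001011111000111
= 00001111101000001101  (discard carry-out 1)
Result 00001111101000001101: MSB = 0 → value 64013.
Addends have opposite signs, so signed overflow cannot occur.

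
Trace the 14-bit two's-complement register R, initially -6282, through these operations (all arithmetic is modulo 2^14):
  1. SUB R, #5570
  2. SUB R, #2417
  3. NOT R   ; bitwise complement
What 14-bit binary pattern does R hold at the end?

11011110111100

Start: R = -6282 = 10011101110110.
R = -6282 − 5570 = -11852; wraps to 4532 = 01000110110100
R = 4532 − 2417 = 2115 = 00100001000011
R = NOT 00100001000011 = 11011110111100 = -2116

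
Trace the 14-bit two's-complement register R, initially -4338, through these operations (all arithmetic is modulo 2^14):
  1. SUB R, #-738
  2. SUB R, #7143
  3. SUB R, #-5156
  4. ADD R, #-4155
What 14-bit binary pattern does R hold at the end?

01100111110010

Start: R = -4338 = 10111100001110.
R = -4338 − (-738) = -3600 = 11000111110000
R = -3600 − 7143 = -10743; wraps to 5641 = 01011000001001
R = 5641 − (-5156) = 10797; wraps to -5587 = 10101000101101
R = -5587 + (-4155) = -9742; wraps to 6642 = 01100111110010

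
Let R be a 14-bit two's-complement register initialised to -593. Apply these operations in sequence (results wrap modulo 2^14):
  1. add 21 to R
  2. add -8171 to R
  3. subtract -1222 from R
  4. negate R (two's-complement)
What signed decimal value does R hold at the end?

7521

Start: R = -593 = 11110110101111.
R = -593 + 21 = -572 = 11110111000100
R = -572 + (-8171) = -8743; wraps to 7641 = 01110111011001
R = 7641 − (-1222) = 8863; wraps to -7521 = 10001010011111
R = −(-7521) = 7521 = 01110101100001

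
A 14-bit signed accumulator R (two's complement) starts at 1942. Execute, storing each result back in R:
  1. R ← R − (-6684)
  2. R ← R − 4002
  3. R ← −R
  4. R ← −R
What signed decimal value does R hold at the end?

Start: R = 1942 = 00011110010110.
R = 1942 − (-6684) = 8626; wraps to -7758 = 10000110110010
R = -7758 − 4002 = -11760; wraps to 4624 = 01001000010000
R = −(4624) = -4624 = 10110111110000
R = −(-4624) = 4624 = 01001000010000

4624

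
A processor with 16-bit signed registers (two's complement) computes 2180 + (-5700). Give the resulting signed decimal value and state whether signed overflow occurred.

-3520; no overflow

2180 → 0000100010000100
-5700 → 1110100110111100
  0000100010000100
+ 1110100110111100
= 1111001001000000
Result 1111001001000000: MSB = 1 → 62016 − 65536 = -3520.
Addends have opposite signs, so signed overflow cannot occur.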